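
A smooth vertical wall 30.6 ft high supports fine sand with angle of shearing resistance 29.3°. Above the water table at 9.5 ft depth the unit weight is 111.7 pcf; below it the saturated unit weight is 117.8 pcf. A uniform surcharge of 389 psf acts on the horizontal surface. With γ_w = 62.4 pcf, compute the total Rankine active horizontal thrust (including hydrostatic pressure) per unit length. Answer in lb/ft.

31600 lb/ft

K_a = tan²(45° − φ/2) = 0.3428.
γ' = 117.8 − 62.4 = 55.40 pcf. h₂ = H − d_w = 21.1 ft.
σ'_h: at surface K_a·q = 133.4; at WT K_a(q+γd_w) = 497.2; at base K_a(q+γd_w+γ'h₂) = 897.9 psf.
P₁ = ½(133.4+497.2)×9.5 = 2995; P₂ = ½(497.2+897.9)×21.1 = 14720; P_w = ½γ_w h₂² = 13890.
Total = 2995+14720+13890 = 31600 lb/ft.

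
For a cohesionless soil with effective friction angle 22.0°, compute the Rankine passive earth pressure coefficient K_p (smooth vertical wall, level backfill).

K_p = (1 + sin φ)/(1 − sin φ) = tan²(45° + 22.0°/2) = 2.198.

2.20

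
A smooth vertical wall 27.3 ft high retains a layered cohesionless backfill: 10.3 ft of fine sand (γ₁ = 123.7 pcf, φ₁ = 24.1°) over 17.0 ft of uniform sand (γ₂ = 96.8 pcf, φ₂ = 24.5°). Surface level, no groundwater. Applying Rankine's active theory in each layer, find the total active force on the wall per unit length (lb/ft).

K_a1 = tan²(45°−24.1°/2) = 0.4201; K_a2 = tan²(45°−24.5°/2) = 0.4137.
Layer 1: σ at base = K_a1 γ₁ h₁ = 535.3 psf; P₁ = ½×535.3×10.3 = 2757.
Layer 2: σ_v at top = γ₁h₁ = 1274; σ_h top = K_a2×1274 = 527.1; σ_h base = K_a2×(1274+96.8×17.0) = 1208.
P₂ = ½(527.1+1208)×17.0 = 14750. Total P_a = 2757+14750 = 17510 lb/ft.

17500 lb/ft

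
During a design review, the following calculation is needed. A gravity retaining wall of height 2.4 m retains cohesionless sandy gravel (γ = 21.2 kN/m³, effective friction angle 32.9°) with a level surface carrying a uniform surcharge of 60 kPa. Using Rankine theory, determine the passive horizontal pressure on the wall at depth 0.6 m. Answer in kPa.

246 kPa

K_p = (1 + sin φ)/(1 − sin φ) = 3.378.
σ_v = γz + q = 21.2 × 0.6 + 60 = 72.72 kPa.
σ_h = K_p σ_v = 3.378 × 72.72 = 245.7 kPa.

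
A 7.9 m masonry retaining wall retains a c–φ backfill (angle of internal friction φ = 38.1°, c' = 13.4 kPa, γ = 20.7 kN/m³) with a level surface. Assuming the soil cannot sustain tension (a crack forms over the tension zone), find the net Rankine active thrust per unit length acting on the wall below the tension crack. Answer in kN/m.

67.3 kN/m

K_a = 0.2368; √K_a = 0.4867.
Tension-crack depth z_c = 2c/(γ√K_a) = 2×13.4/(20.7×0.4867) = 2.660 m.
σ_a at base = K_a γ H − 2c√K_a = 0.2368×20.7×7.9 − 2×13.4×0.4867 = 25.69 kPa.
P_a = ½ × 25.69 × (H − z_c) = 0.5×25.69×5.240 = 67.29 kN/m.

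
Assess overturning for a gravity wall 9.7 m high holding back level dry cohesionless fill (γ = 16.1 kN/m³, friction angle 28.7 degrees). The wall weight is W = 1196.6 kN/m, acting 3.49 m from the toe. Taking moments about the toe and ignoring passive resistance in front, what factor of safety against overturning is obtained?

4.86

K_a = tan²(45° − 28.7°/2) = 0.3511.
P_a = ½K_aγH² = 0.5×0.3511×16.1×9.7² = 266.0 kN/m, acting at H/3 = 3.233 m above the base.
Overturning moment M_o = P_a × H/3 = 266.0 × 3.233 = 860.0.
Resisting moment M_r = W × 3.49 = 1196.6 × 3.49 = 4176.
FS_overturning = M_r/M_o = 4176/860.0 = 4.856.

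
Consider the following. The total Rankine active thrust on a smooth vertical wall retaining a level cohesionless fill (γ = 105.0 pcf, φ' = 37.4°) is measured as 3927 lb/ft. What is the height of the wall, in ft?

K_a = 0.2443. P_a = ½ K_a γ H² ⇒ H = √(2P_a/(K_a γ)).
H = √(2×3927/(0.2443×105.0)) = 17.50 ft.

17.5 ft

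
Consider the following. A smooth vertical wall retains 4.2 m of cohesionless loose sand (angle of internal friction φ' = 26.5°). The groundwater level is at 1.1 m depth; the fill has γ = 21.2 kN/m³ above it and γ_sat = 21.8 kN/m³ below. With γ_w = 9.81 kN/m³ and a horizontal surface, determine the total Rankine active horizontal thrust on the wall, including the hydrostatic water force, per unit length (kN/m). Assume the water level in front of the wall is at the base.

102 kN/m

K_a = tan²(45° − φ/2) = 0.3829.
γ' = 21.8 − 9.81 = 11.99 kN/m³. Depth below WT = 3.1 m.
σ'_h at WT = K_a γ d_w = 8.930 kPa; at base = 8.930 + K_a γ' × 3.1 = 23.16 kPa.
P₁ (0–1.1 m) = ½×8.930×1.1 = 4.912. P₂ (1.1–4.2 m) = ½(8.930+23.16)×3.1 = 49.74.
P_w = ½ γ_w h₂² = 0.5×9.81×3.1² = 47.14. Total = 4.912+49.74+47.14 = 101.8 kN/m.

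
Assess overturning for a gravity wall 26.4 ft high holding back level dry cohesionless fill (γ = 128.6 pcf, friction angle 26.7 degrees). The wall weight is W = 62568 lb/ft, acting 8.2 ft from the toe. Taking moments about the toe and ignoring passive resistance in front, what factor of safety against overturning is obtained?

K_a = tan²(45° − 26.7°/2) = 0.3800.
P_a = ½K_aγH² = 0.5×0.3800×128.6×26.4² = 17030 lb/ft, acting at H/3 = 8.800 ft above the base.
Overturning moment M_o = P_a × H/3 = 17030 × 8.800 = 149800.
Resisting moment M_r = W × 8.2 = 62568 × 8.2 = 513100.
FS_overturning = M_r/M_o = 513100/149800 = 3.424.

3.42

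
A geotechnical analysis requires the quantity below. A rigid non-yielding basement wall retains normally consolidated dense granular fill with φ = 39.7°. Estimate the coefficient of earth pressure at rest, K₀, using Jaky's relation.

0.361

K₀ = 1 − sin φ' = 1 − sin 39.7° = 0.3612.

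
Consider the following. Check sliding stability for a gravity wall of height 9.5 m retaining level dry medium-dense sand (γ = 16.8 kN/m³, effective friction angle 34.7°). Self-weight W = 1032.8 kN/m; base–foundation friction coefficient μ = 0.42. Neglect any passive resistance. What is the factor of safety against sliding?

K_a = tan²(45° − 34.7°/2) = 0.2745.
P_a = ½K_aγH² = 0.5×0.2745×16.8×9.5² = 208.1 kN/m, acting at H/3 = 3.167 m above the base.
FS_sliding = μW / P_a = 0.42×1032.8 / 208.1 = 2.085.

2.08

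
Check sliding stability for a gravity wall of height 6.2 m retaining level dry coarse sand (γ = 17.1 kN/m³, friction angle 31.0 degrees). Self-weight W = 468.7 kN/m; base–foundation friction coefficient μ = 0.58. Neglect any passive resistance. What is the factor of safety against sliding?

2.58

K_a = tan²(45° − 31.0°/2) = 0.3201.
P_a = ½K_aγH² = 0.5×0.3201×17.1×6.2² = 105.2 kN/m, acting at H/3 = 2.067 m above the base.
FS_sliding = μW / P_a = 0.58×468.7 / 105.2 = 2.584.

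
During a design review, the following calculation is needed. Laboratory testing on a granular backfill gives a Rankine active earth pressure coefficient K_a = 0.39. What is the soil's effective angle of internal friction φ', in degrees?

26.0°

K_a = tan²(45° − φ/2) ⇒ 45° − φ/2 = arctan(√0.39) = 31.98°.
φ = 2(45° − 31.98°) = 26.03°.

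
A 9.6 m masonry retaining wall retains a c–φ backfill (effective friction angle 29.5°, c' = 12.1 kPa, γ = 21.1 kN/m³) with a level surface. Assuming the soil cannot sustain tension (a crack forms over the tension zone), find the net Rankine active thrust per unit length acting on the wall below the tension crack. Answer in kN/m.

K_a = 0.3401; √K_a = 0.5832.
Tension-crack depth z_c = 2c/(γ√K_a) = 2×12.1/(21.1×0.5832) = 1.967 m.
σ_a at base = K_a γ H − 2c√K_a = 0.3401×21.1×9.6 − 2×12.1×0.5832 = 54.78 kPa.
P_a = ½ × 54.78 × (H − z_c) = 0.5×54.78×7.633 = 209.1 kN/m.

209 kN/m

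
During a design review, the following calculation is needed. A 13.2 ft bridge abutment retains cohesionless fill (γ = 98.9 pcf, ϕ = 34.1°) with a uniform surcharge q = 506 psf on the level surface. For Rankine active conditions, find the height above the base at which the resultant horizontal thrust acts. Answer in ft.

5.36 ft

K_a = 0.2815.
Triangular part P₁ = ½K_aγH² = 2426 at H/3 = 4.400 ft; rectangular part P₂ = K_a q H = 1880 at H/2 = 6.600 ft.
ȳ = (P₁·4.400 + P₂·6.600)/(P₁+P₂) = 5.361 ft.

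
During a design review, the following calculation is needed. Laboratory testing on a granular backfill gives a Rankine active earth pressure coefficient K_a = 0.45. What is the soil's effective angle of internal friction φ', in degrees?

22.3°

K_a = tan²(45° − φ/2) ⇒ 45° − φ/2 = arctan(√0.45) = 33.85°.
φ = 2(45° − 33.85°) = 22.29°.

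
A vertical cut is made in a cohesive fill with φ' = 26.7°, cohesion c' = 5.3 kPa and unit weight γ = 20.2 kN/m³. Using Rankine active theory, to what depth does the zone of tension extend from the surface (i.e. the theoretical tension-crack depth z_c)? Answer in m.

0.851 m

K_a = tan²(45° − 26.7°/2) = 0.3800; √K_a = 0.6164.
The active pressure is zero where K_a γ z = 2c√K_a, so z_c = 2c/(γ√K_a) = 2×5.3/(20.2×0.6164) = 0.8513 m.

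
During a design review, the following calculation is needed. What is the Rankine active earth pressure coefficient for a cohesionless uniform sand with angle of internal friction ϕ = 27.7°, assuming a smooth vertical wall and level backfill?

K_a = (1 − sin φ)/(1 + sin φ) = (1 − sin 27.7°)/(1 + sin 27.7°) = 0.3653.

0.365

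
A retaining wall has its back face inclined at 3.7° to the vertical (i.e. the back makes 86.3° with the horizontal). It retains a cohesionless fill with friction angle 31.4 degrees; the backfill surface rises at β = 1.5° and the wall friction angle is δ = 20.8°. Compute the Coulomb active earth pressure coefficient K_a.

K_a = sin²(α+φ) / [sin²α · sin(α−δ) · (1 + √{sin(φ+δ)sin(φ−β) / (sin(α−δ)sin(α+β))})²].
With α = 86.3°, φ = 31.4°, δ = 20.8°, β = 1.5°: K_a = 0.3146.

0.315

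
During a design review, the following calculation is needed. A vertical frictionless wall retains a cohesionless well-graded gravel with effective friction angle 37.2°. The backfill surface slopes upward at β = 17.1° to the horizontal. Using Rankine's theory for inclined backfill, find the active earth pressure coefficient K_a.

0.275

K_a = cos β · (cos β − √(cos²β − cos²φ)) / (cos β + √(cos²β − cos²φ)).
cos β = 0.9558, cos φ = 0.7965, √(cos²β − cos²φ) = 0.5283.
K_a = 0.9558 × (0.9558 − 0.5283)/(0.9558 + 0.5283) = 0.2753.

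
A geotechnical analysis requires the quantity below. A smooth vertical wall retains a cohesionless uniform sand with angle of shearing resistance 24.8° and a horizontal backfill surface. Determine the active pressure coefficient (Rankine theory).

K_a = tan²(45° − φ/2) = tan²(32.60°) = 0.4090.

0.409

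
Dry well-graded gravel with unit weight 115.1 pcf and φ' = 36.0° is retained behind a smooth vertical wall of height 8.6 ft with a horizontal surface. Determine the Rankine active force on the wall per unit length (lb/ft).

1110 lb/ft

K_a = tan²(45° − φ/2) = 0.2596.
P_a = ½ K_a γ H² = 0.5 × 0.2596 × 115.1 × 8.6² = 1105 lb/ft.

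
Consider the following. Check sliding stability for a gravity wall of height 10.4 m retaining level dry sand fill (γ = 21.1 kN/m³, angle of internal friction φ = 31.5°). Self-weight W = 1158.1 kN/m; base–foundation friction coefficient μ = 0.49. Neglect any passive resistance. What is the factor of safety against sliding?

1.59

K_a = tan²(45° − 31.5°/2) = 0.3136.
P_a = ½K_aγH² = 0.5×0.3136×21.1×10.4² = 357.9 kN/m, acting at H/3 = 3.467 m above the base.
FS_sliding = μW / P_a = 0.49×1158.1 / 357.9 = 1.586.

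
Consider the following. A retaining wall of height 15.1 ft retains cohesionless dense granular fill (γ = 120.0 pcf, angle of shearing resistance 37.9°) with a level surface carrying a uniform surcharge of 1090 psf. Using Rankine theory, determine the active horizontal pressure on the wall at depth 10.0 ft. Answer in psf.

K_a = (1 − sin φ)/(1 + sin φ) = 0.2389.
σ_v = γz + q = 120.0 × 10.0 + 1090 = 2290 psf.
σ_h = K_a σ_v = 0.2389 × 2290 = 547.2 psf.

547 psf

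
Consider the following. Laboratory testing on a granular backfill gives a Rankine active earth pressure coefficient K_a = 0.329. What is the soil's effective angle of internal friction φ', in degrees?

30.3°

K_a = tan²(45° − φ/2) ⇒ 45° − φ/2 = arctan(√0.329) = 29.84°.
φ = 2(45° − 29.84°) = 30.32°.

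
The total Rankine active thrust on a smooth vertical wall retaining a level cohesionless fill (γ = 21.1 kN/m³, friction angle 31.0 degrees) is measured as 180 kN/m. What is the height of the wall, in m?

K_a = 0.3201. P_a = ½ K_a γ H² ⇒ H = √(2P_a/(K_a γ)).
H = √(2×180/(0.3201×21.1)) = 7.301 m.

7.30 m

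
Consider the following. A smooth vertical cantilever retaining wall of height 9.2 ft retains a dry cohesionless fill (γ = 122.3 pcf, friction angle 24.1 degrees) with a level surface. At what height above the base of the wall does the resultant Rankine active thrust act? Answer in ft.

3.07 ft

K_a = 0.4201.
The pressure distribution is triangular, so the resultant acts at H/3 above the base = 9.2/3 = 3.067 ft.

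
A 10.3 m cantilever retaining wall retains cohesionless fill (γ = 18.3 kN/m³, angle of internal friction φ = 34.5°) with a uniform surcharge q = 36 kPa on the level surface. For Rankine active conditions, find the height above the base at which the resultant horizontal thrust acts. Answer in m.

K_a = 0.2768.
Triangular part P₁ = ½K_aγH² = 268.7 at H/3 = 3.433 m; rectangular part P₂ = K_a q H = 102.6 at H/2 = 5.150 m.
ȳ = (P₁·3.433 + P₂·5.150)/(P₁+P₂) = 3.908 m.

3.91 m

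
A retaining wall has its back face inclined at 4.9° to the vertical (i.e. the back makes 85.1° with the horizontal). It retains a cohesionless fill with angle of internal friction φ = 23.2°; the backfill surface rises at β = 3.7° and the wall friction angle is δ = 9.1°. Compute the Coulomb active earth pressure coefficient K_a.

0.458

K_a = sin²(α+φ) / [sin²α · sin(α−δ) · (1 + √{sin(φ+δ)sin(φ−β) / (sin(α−δ)sin(α+β))})²].
With α = 85.1°, φ = 23.2°, δ = 9.1°, β = 3.7°: K_a = 0.4584.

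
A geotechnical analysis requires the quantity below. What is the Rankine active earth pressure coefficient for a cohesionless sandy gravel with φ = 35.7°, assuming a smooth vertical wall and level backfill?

K_a = tan²(45° − φ/2) = tan²(27.15°) = 0.2630.

0.263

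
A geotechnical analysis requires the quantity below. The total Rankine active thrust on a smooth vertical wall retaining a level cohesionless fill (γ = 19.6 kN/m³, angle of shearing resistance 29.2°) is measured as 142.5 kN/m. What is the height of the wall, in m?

6.50 m

K_a = 0.3442. P_a = ½ K_a γ H² ⇒ H = √(2P_a/(K_a γ)).
H = √(2×142.5/(0.3442×19.6)) = 6.500 m.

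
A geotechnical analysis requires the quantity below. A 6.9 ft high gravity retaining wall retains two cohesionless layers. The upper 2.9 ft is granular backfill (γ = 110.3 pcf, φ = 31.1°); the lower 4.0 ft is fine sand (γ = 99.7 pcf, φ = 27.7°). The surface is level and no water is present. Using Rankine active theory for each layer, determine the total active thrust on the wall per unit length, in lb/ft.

K_a1 = tan²(45°−31.1°/2) = 0.3188; K_a2 = tan²(45°−27.7°/2) = 0.3653.
Layer 1: σ at base = K_a1 γ₁ h₁ = 102.0 psf; P₁ = ½×102.0×2.9 = 147.9.
Layer 2: σ_v at top = γ₁h₁ = 319.9; σ_h top = K_a2×319.9 = 116.9; σ_h base = K_a2×(319.9+99.7×4.0) = 262.6.
P₂ = ½(116.9+262.6)×4.0 = 758.8. Total P_a = 147.9+758.8 = 906.7 lb/ft.

907 lb/ft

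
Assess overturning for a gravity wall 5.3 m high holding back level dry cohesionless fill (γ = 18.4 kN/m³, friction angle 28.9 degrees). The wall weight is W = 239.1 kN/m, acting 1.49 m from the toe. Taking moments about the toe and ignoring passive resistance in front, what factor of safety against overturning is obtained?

K_a = tan²(45° − 28.9°/2) = 0.3484.
P_a = ½K_aγH² = 0.5×0.3484×18.4×5.3² = 90.03 kN/m, acting at H/3 = 1.767 m above the base.
Overturning moment M_o = P_a × H/3 = 90.03 × 1.767 = 159.0.
Resisting moment M_r = W × 1.49 = 239.1 × 1.49 = 356.3.
FS_overturning = M_r/M_o = 356.3/159.0 = 2.240.

2.24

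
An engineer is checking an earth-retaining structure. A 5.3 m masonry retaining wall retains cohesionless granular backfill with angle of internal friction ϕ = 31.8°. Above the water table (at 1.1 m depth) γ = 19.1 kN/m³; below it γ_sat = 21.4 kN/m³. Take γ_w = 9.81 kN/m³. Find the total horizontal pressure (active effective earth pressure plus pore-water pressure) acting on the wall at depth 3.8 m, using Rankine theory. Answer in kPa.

K_a = (1 − sin φ)/(1 + sin φ) = 0.3098.
γ' = 21.4 − 9.81 = 11.59 kN/m³.
Effective vertical stress at 3.8 m: σ'_v = 19.1×1.1 + 11.59×2.70 = 52.30 kPa.
σ'_h = K_a σ'_v = 0.3098 × 52.30 = 16.20 kPa; u = γ_w × 2.70 = 26.49 kPa.
Total σ_h = 16.20 + 26.49 = 42.69 kPa.

42.7 kPa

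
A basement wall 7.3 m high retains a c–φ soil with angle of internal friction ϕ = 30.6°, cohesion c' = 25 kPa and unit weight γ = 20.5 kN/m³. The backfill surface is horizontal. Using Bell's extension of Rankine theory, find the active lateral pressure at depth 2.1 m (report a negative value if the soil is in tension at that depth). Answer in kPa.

K_a = (1 − sin φ)/(1 + sin φ) = 0.3253.
σ_a = K_a γ z − 2c√K_a = 0.3253×20.5×2.1 − 2×25×0.5704 = -14.51 kPa.

-14.5 kPa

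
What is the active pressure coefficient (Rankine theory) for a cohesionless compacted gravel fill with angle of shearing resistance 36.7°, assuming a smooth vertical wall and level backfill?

0.252

K_a = tan²(45° − φ/2) = tan²(26.65°) = 0.2519.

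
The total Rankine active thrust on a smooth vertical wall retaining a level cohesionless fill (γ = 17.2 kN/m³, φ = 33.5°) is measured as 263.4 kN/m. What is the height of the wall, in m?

K_a = 0.2887. P_a = ½ K_a γ H² ⇒ H = √(2P_a/(K_a γ)).
H = √(2×263.4/(0.2887×17.2)) = 10.30 m.

10.3 m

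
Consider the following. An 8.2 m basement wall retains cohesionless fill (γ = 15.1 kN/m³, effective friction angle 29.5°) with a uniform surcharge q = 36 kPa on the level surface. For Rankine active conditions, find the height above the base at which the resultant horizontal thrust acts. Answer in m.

3.24 m

K_a = 0.3401.
Triangular part P₁ = ½K_aγH² = 172.7 at H/3 = 2.733 m; rectangular part P₂ = K_a q H = 100.4 at H/2 = 4.100 m.
ȳ = (P₁·2.733 + P₂·4.100)/(P₁+P₂) = 3.236 m.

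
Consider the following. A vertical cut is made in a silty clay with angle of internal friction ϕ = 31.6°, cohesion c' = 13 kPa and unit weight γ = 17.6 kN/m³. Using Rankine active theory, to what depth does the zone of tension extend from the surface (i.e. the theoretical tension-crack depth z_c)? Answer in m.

2.64 m

K_a = tan²(45° − 31.6°/2) = 0.3123; √K_a = 0.5589.
The active pressure is zero where K_a γ z = 2c√K_a, so z_c = 2c/(γ√K_a) = 2×13/(17.6×0.5589) = 2.643 m.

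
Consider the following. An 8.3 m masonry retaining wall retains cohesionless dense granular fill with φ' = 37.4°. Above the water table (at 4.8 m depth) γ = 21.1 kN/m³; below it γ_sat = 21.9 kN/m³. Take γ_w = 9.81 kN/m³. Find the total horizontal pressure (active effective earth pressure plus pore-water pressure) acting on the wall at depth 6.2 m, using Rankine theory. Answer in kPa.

K_a = (1 − sin φ)/(1 + sin φ) = 0.2443.
γ' = 21.9 − 9.81 = 12.09 kN/m³.
Effective vertical stress at 6.2 m: σ'_v = 21.1×4.8 + 12.09×1.40 = 118.2 kPa.
σ'_h = K_a σ'_v = 0.2443 × 118.2 = 28.87 kPa; u = γ_w × 1.40 = 13.73 kPa.
Total σ_h = 28.87 + 13.73 = 42.61 kPa.

42.6 kPa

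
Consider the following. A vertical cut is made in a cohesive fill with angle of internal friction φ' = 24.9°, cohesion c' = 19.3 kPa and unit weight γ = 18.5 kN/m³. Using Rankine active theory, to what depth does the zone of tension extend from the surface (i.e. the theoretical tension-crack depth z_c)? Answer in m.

K_a = tan²(45° − 24.9°/2) = 0.4074; √K_a = 0.6383.
The active pressure is zero where K_a γ z = 2c√K_a, so z_c = 2c/(γ√K_a) = 2×19.3/(18.5×0.6383) = 3.269 m.

3.27 m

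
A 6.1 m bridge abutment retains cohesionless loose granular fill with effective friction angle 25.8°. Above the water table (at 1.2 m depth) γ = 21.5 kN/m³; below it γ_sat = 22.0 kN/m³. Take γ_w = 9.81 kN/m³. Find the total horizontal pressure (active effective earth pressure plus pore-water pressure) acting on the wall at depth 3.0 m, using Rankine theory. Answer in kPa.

K_a = (1 − sin φ)/(1 + sin φ) = 0.3935.
γ' = 22.0 − 9.81 = 12.19 kN/m³.
Effective vertical stress at 3.0 m: σ'_v = 21.5×1.2 + 12.19×1.80 = 47.74 kPa.
σ'_h = K_a σ'_v = 0.3935 × 47.74 = 18.79 kPa; u = γ_w × 1.80 = 17.66 kPa.
Total σ_h = 18.79 + 17.66 = 36.44 kPa.

36.4 kPa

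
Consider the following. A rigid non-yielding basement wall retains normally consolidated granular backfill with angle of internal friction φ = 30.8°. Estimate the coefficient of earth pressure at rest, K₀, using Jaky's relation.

K₀ = 1 − sin φ' = 1 − sin 30.8° = 0.4880.

0.488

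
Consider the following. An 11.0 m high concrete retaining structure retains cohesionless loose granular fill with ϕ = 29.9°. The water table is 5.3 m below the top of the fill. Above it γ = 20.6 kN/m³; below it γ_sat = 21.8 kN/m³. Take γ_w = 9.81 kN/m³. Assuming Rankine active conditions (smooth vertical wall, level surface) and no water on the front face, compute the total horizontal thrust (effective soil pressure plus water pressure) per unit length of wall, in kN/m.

K_a = tan²(45° − φ/2) = 0.3347.
γ' = 21.8 − 9.81 = 11.99 kN/m³. Depth below WT = 5.7 m.
σ'_h at WT = K_a γ d_w = 36.54 kPa; at base = 36.54 + K_a γ' × 5.7 = 59.41 kPa.
P₁ (0–5.3 m) = ½×36.54×5.3 = 96.83. P₂ (5.3–11.0 m) = ½(36.54+59.41)×5.7 = 273.5.
P_w = ½ γ_w h₂² = 0.5×9.81×5.7² = 159.4. Total = 96.83+273.5+159.4 = 529.7 kN/m.

530 kN/m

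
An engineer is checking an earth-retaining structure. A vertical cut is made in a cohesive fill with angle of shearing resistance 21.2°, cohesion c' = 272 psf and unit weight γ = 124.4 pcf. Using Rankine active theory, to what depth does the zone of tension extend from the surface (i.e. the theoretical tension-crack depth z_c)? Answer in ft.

K_a = tan²(45° − 21.2°/2) = 0.4688; √K_a = 0.6847.
The active pressure is zero where K_a γ z = 2c√K_a, so z_c = 2c/(γ√K_a) = 2×272/(124.4×0.6847) = 6.387 ft.

6.39 ft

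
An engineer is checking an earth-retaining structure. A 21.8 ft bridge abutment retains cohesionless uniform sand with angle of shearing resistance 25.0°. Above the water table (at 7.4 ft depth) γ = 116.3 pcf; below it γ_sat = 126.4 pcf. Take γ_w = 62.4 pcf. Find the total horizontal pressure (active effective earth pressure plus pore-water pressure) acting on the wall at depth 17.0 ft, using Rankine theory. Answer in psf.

K_a = (1 − sin φ)/(1 + sin φ) = 0.4059.
γ' = 126.4 − 62.4 = 64.00 pcf.
Effective vertical stress at 17.0 ft: σ'_v = 116.3×7.4 + 64.00×9.60 = 1475 psf.
σ'_h = K_a σ'_v = 0.4059 × 1475 = 598.6 psf; u = γ_w × 9.60 = 599.0 psf.
Total σ_h = 598.6 + 599.0 = 1198 psf.

1200 psf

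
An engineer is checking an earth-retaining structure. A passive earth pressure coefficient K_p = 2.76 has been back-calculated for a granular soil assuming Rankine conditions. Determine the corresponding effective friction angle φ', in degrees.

K_p = (1+sin φ)/(1−sin φ) ⇒ sin φ = (K_p − 1)/(K_p + 1) = 0.4681.
φ = arcsin(0.4681) = 27.91°.

27.9°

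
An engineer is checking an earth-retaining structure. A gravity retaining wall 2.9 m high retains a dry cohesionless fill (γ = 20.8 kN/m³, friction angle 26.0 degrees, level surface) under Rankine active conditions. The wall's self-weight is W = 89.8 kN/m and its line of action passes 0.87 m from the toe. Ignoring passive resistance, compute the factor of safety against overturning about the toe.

K_a = tan²(45° − 26.0°/2) = 0.3905.
P_a = ½K_aγH² = 0.5×0.3905×20.8×2.9² = 34.15 kN/m, acting at H/3 = 0.9667 m above the base.
Overturning moment M_o = P_a × H/3 = 34.15 × 0.9667 = 33.01.
Resisting moment M_r = W × 0.87 = 89.8 × 0.87 = 78.13.
FS_overturning = M_r/M_o = 78.13/33.01 = 2.367.

2.37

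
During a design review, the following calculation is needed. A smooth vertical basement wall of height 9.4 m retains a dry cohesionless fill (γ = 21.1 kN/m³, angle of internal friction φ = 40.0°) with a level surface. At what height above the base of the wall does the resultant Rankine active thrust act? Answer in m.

3.13 m

K_a = 0.2174.
The pressure distribution is triangular, so the resultant acts at H/3 above the base = 9.4/3 = 3.133 m.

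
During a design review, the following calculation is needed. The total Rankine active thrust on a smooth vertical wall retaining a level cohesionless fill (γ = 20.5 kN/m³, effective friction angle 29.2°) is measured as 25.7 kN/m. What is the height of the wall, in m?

K_a = 0.3442. P_a = ½ K_a γ H² ⇒ H = √(2P_a/(K_a γ)).
H = √(2×25.7/(0.3442×20.5)) = 2.699 m.

2.70 m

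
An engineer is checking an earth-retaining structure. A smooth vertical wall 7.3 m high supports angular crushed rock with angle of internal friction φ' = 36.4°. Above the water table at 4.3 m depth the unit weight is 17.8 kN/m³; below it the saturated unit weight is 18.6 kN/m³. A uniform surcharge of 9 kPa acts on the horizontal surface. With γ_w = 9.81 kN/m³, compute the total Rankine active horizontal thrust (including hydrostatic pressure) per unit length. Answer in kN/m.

K_a = tan²(45° − φ/2) = 0.2552.
γ' = 18.6 − 9.81 = 8.790 kN/m³. h₂ = H − d_w = 3.0 m.
σ'_h: at surface K_a·q = 2.296; at WT K_a(q+γd_w) = 21.83; at base K_a(q+γd_w+γ'h₂) = 28.56 kPa.
P₁ = ½(2.296+21.83)×4.3 = 51.86; P₂ = ½(21.83+28.56)×3.0 = 75.57; P_w = ½γ_w h₂² = 44.14.
Total = 51.86+75.57+44.14 = 171.6 kN/m.

172 kN/m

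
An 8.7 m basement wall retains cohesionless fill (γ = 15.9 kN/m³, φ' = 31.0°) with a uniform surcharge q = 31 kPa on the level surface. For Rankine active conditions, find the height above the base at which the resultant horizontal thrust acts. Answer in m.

K_a = 0.3201.
Triangular part P₁ = ½K_aγH² = 192.6 at H/3 = 2.900 m; rectangular part P₂ = K_a q H = 86.33 at H/2 = 4.350 m.
ȳ = (P₁·2.900 + P₂·4.350)/(P₁+P₂) = 3.349 m.

3.35 m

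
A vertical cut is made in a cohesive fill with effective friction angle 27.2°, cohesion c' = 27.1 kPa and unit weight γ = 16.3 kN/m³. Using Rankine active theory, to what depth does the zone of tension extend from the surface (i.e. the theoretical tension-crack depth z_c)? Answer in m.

5.45 m

K_a = tan²(45° − 27.2°/2) = 0.3726; √K_a = 0.6104.
The active pressure is zero where K_a γ z = 2c√K_a, so z_c = 2c/(γ√K_a) = 2×27.1/(16.3×0.6104) = 5.447 m.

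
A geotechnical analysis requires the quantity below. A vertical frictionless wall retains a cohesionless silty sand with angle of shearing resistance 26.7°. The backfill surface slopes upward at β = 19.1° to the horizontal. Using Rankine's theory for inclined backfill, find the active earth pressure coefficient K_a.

K_a = cos β · (cos β − √(cos²β − cos²φ)) / (cos β + √(cos²β − cos²φ)).
cos β = 0.9449, cos φ = 0.8934, √(cos²β − cos²φ) = 0.3079.
K_a = 0.9449 × (0.9449 − 0.3079)/(0.9449 + 0.3079) = 0.4805.

0.480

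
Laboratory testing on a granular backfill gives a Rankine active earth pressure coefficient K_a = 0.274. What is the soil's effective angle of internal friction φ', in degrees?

34.7°

K_a = tan²(45° − φ/2) ⇒ 45° − φ/2 = arctan(√0.274) = 27.63°.
φ = 2(45° − 27.63°) = 34.74°.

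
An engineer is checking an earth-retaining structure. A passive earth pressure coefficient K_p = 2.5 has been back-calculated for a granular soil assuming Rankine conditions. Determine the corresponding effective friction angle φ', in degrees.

K_p = (1+sin φ)/(1−sin φ) ⇒ sin φ = (K_p − 1)/(K_p + 1) = 0.4286.
φ = arcsin(0.4286) = 25.38°.

25.4°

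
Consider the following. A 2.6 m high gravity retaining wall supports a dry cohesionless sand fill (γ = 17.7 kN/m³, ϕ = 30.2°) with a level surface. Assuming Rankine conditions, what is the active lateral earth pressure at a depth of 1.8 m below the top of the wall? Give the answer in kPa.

K_a = (1 − sin φ)/(1 + sin φ) = 0.3307.
σ_h = K_a γ z = 0.3307 × 17.7 × 1.8 = 10.53 kPa.

10.5 kPa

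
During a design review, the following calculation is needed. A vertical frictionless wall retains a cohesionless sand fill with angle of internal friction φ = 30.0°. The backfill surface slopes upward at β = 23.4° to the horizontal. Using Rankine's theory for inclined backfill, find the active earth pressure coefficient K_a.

K_a = cos β · (cos β − √(cos²β − cos²φ)) / (cos β + √(cos²β − cos²φ)).
cos β = 0.9178, cos φ = 0.8660, √(cos²β − cos²φ) = 0.3038.
K_a = 0.9178 × (0.9178 − 0.3038)/(0.9178 + 0.3038) = 0.4613.

0.461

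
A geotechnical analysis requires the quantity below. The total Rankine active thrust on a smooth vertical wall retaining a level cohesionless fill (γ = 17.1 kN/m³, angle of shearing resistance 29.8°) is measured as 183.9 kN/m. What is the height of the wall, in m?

K_a = 0.3360. P_a = ½ K_a γ H² ⇒ H = √(2P_a/(K_a γ)).
H = √(2×183.9/(0.3360×17.1)) = 8.001 m.

8.00 m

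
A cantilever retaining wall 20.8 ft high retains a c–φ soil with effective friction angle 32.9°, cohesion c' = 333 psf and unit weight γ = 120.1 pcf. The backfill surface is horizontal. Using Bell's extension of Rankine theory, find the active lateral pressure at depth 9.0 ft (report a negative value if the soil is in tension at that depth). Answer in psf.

K_a = (1 − sin φ)/(1 + sin φ) = 0.2960.
σ_a = K_a γ z − 2c√K_a = 0.2960×120.1×9.0 − 2×333×0.5441 = -42.38 psf.

-42.4 psf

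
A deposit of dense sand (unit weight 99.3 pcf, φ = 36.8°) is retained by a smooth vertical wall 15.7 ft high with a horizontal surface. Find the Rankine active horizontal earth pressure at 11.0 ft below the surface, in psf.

K_a = (1 − sin φ)/(1 + sin φ) = 0.2508.
σ_h = K_a γ z = 0.2508 × 99.3 × 11.0 = 273.9 psf.

274 psf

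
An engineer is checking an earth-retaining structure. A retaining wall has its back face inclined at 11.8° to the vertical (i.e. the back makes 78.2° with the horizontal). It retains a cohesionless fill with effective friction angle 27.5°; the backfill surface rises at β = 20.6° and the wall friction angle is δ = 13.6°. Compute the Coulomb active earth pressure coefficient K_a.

K_a = sin²(α+φ) / [sin²α · sin(α−δ) · (1 + √{sin(φ+δ)sin(φ−β) / (sin(α−δ)sin(α+β))})²].
With α = 78.2°, φ = 27.5°, δ = 13.6°, β = 20.6°: K_a = 0.6361.

0.636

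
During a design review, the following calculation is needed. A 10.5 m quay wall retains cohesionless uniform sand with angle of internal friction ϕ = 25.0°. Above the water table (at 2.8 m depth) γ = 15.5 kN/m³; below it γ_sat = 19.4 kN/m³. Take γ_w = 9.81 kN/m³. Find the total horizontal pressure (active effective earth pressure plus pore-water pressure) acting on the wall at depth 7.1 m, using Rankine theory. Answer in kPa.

76.5 kPa

K_a = (1 − sin φ)/(1 + sin φ) = 0.4059.
γ' = 19.4 − 9.81 = 9.590 kN/m³.
Effective vertical stress at 7.1 m: σ'_v = 15.5×2.8 + 9.590×4.30 = 84.64 kPa.
σ'_h = K_a σ'_v = 0.4059 × 84.64 = 34.35 kPa; u = γ_w × 4.30 = 42.18 kPa.
Total σ_h = 34.35 + 42.18 = 76.53 kPa.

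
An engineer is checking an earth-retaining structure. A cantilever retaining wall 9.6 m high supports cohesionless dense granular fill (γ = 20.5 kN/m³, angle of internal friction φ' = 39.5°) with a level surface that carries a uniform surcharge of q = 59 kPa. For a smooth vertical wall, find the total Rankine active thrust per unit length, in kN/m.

K_a = tan²(45° − φ/2) = 0.2224.
Soil triangle: ½ K_a γ H² = 0.5×0.2224×20.5×9.6² = 210.1 kN/m.
Surcharge rectangle: K_a q H = 0.2224×59×9.6 = 126.0 kN/m.
Total = 210.1 + 126.0 = 336.1 kN/m.

336 kN/m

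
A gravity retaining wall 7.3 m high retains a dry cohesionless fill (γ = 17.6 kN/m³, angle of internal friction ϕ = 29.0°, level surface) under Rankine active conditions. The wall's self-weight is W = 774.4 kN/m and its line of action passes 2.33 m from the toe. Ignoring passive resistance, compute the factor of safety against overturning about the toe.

4.56

K_a = tan²(45° − 29.0°/2) = 0.3470.
P_a = ½K_aγH² = 0.5×0.3470×17.6×7.3² = 162.7 kN/m, acting at H/3 = 2.433 m above the base.
Overturning moment M_o = P_a × H/3 = 162.7 × 2.433 = 395.9.
Resisting moment M_r = W × 2.33 = 774.4 × 2.33 = 1804.
FS_overturning = M_r/M_o = 1804/395.9 = 4.557.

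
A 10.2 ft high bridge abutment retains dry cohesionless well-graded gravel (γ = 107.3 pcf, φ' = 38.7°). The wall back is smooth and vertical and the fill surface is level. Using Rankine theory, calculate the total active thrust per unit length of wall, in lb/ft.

1290 lb/ft

K_a = tan²(45° − φ/2) = 0.2306.
P_a = ½ K_a γ H² = 0.5 × 0.2306 × 107.3 × 10.2² = 1287 lb/ft.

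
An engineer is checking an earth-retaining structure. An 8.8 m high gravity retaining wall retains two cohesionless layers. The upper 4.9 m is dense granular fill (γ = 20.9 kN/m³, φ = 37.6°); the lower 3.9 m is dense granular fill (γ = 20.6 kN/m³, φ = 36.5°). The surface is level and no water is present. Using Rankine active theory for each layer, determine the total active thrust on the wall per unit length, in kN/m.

K_a1 = tan²(45°−37.6°/2) = 0.2421; K_a2 = tan²(45°−36.5°/2) = 0.2541.
Layer 1: σ at base = K_a1 γ₁ h₁ = 24.80 kPa; P₁ = ½×24.80×4.9 = 60.75.
Layer 2: σ_v at top = γ₁h₁ = 102.4; σ_h top = K_a2×102.4 = 26.02; σ_h base = K_a2×(102.4+20.6×3.9) = 46.43.
P₂ = ½(26.02+46.43)×3.9 = 141.3. Total P_a = 60.75+141.3 = 202.0 kN/m.

202 kN/m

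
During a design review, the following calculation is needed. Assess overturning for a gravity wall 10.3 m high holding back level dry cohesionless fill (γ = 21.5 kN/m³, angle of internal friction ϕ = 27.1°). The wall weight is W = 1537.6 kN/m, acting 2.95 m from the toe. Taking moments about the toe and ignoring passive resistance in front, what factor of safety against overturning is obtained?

K_a = tan²(45° − 27.1°/2) = 0.3741.
P_a = ½K_aγH² = 0.5×0.3741×21.5×10.3² = 426.6 kN/m, acting at H/3 = 3.433 m above the base.
Overturning moment M_o = P_a × H/3 = 426.6 × 3.433 = 1465.
Resisting moment M_r = W × 2.95 = 1537.6 × 2.95 = 4536.
FS_overturning = M_r/M_o = 4536/1465 = 3.097.

3.10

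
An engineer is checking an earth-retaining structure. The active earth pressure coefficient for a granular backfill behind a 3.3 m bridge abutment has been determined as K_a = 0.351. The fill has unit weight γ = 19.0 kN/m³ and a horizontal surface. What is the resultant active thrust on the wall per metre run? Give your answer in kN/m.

36.3 kN/m

P = ½ K_a γ H² = 0.5 × 0.351 × 19.0 × 3.3² = 36.31 kN/m.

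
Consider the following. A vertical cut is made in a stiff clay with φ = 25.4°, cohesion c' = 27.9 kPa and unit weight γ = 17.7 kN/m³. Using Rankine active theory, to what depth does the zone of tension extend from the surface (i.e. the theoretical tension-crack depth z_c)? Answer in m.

4.99 m

K_a = tan²(45° − 25.4°/2) = 0.3996; √K_a = 0.6322.
The active pressure is zero where K_a γ z = 2c√K_a, so z_c = 2c/(γ√K_a) = 2×27.9/(17.7×0.6322) = 4.987 m.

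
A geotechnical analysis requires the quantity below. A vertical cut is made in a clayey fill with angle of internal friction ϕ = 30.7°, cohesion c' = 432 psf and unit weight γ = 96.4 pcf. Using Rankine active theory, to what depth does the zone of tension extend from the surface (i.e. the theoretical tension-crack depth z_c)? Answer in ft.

K_a = tan²(45° − 30.7°/2) = 0.3240; √K_a = 0.5692.
The active pressure is zero where K_a γ z = 2c√K_a, so z_c = 2c/(γ√K_a) = 2×432/(96.4×0.5692) = 15.75 ft.

15.7 ft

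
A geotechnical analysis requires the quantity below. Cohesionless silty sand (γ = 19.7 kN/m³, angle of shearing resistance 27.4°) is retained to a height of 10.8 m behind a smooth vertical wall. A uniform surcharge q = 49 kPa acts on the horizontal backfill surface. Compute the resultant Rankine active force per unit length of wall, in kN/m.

K_a = tan²(45° − φ/2) = 0.3697.
Soil triangle: ½ K_a γ H² = 0.5×0.3697×19.7×10.8² = 424.7 kN/m.
Surcharge rectangle: K_a q H = 0.3697×49×10.8 = 195.6 kN/m.
Total = 424.7 + 195.6 = 620.4 kN/m.

620 kN/m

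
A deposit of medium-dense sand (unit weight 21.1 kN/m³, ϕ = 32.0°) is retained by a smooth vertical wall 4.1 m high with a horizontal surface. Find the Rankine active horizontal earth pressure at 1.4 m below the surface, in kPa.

9.08 kPa

K_a = (1 − sin φ)/(1 + sin φ) = 0.3073.
σ_h = K_a γ z = 0.3073 × 21.1 × 1.4 = 9.076 kPa.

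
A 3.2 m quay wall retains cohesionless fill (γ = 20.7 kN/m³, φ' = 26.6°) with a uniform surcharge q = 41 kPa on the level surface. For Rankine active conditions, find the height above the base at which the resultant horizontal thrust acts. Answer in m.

K_a = 0.3814.
Triangular part P₁ = ½K_aγH² = 40.43 at H/3 = 1.067 m; rectangular part P₂ = K_a q H = 50.05 at H/2 = 1.600 m.
ȳ = (P₁·1.067 + P₂·1.600)/(P₁+P₂) = 1.362 m.

1.36 m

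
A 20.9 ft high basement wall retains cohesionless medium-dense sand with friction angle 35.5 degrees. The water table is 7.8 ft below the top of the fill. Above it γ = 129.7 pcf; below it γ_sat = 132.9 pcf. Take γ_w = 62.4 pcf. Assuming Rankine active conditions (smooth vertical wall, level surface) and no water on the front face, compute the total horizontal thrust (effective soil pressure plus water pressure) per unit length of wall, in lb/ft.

K_a = tan²(45° − φ/2) = 0.2653.
γ' = 132.9 − 62.4 = 70.50 pcf. Depth below WT = 13.1 ft.
σ'_h at WT = K_a γ d_w = 268.4 psf; at base = 268.4 + K_a γ' × 13.1 = 513.3 psf.
P₁ (0–7.8 ft) = ½×268.4×7.8 = 1047. P₂ (7.8–20.9 ft) = ½(268.4+513.3)×13.1 = 5120.
P_w = ½ γ_w h₂² = 0.5×62.4×13.1² = 5354. Total = 1047+5120+5354 = 11520 lb/ft.

11500 lb/ft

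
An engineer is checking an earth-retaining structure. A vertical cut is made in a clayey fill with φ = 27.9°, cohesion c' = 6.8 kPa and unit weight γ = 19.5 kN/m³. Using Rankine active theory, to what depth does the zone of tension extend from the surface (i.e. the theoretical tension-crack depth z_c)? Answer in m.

K_a = tan²(45° − 27.9°/2) = 0.3625; √K_a = 0.6020.
The active pressure is zero where K_a γ z = 2c√K_a, so z_c = 2c/(γ√K_a) = 2×6.8/(19.5×0.6020) = 1.158 m.

1.16 m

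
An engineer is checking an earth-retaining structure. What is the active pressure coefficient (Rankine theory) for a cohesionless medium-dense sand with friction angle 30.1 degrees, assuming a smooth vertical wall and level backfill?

0.332

K_a = (1 − sin φ)/(1 + sin φ) = (1 − sin 30.1°)/(1 + sin 30.1°) = 0.3320.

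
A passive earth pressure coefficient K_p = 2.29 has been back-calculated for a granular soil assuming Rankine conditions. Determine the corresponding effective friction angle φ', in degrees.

23.1°

K_p = (1+sin φ)/(1−sin φ) ⇒ sin φ = (K_p − 1)/(K_p + 1) = 0.3921.
φ = arcsin(0.3921) = 23.09°.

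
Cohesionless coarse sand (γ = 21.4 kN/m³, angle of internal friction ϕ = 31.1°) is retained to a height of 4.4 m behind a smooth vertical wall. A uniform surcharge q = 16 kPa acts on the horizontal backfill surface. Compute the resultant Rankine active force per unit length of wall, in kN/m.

88.5 kN/m

K_a = tan²(45° − φ/2) = 0.3188.
Soil triangle: ½ K_a γ H² = 0.5×0.3188×21.4×4.4² = 66.04 kN/m.
Surcharge rectangle: K_a q H = 0.3188×16×4.4 = 22.44 kN/m.
Total = 66.04 + 22.44 = 88.48 kN/m.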